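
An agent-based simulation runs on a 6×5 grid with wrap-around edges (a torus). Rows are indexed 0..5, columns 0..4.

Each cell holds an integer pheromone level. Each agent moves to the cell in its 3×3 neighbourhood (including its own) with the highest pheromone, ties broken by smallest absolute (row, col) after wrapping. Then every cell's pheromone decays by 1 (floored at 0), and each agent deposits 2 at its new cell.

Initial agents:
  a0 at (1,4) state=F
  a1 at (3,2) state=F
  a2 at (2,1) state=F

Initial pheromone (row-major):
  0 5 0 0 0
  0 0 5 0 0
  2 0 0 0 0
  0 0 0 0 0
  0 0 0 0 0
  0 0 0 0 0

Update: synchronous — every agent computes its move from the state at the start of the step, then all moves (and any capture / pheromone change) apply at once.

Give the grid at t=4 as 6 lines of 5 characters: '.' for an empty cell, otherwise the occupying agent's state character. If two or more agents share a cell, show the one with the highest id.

t=1: a0@(2,0) a1@(2,1) a2@(1,2) | pheromone: 0 4 0 0 0 / 0 0 6 0 0 / 3 2 0 0 0 / 0 0 0 0 0 / 0 0 0 0 0 / 0 0 0 0 0
t=2: a0@(2,0) a1@(1,2) a2@(1,2) | pheromone: 0 3 0 0 0 / 0 0 9 0 0 / 4 1 0 0 0 / 0 0 0 0 0 / 0 0 0 0 0 / 0 0 0 0 0
t=3: a0@(2,0) a1@(1,2) a2@(1,2) | pheromone: 0 2 0 0 0 / 0 0 12 0 0 / 5 0 0 0 0 / 0 0 0 0 0 / 0 0 0 0 0 / 0 0 0 0 0
t=4: a0@(2,0) a1@(1,2) a2@(1,2) | pheromone: 0 1 0 0 0 / 0 0 15 0 0 / 6 0 0 0 0 / 0 0 0 0 0 / 0 0 0 0 0 / 0 0 0 0 0

.....
..F..
F....
.....
.....
.....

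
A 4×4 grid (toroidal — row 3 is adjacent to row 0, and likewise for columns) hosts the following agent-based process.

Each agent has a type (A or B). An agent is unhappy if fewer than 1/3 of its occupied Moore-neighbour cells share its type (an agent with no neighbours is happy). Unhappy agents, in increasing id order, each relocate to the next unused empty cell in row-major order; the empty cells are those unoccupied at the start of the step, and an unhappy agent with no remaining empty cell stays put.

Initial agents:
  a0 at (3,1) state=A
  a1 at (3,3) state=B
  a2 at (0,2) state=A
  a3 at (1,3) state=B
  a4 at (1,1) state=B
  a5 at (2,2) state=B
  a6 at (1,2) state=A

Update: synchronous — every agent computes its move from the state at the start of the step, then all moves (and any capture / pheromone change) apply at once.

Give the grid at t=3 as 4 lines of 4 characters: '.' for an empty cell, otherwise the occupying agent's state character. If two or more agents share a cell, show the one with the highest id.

t=1: a0@(3,1):A a1@(3,3):B a2@(0,2):A a3@(1,3):B a4@(1,1):B a5@(2,2):B a6@(0,0):A
t=2: a0@(3,1):A a1@(3,3):B a2@(0,1):A a3@(1,3):B a4@(1,1):B a5@(2,2):B a6@(0,3):A
t=3: a0@(3,1):A a1@(3,3):B a2@(0,1):A a3@(1,3):B a4@(1,1):B a5@(2,2):B a6@(0,0):A

AA..
.B.B
..B.
.A.B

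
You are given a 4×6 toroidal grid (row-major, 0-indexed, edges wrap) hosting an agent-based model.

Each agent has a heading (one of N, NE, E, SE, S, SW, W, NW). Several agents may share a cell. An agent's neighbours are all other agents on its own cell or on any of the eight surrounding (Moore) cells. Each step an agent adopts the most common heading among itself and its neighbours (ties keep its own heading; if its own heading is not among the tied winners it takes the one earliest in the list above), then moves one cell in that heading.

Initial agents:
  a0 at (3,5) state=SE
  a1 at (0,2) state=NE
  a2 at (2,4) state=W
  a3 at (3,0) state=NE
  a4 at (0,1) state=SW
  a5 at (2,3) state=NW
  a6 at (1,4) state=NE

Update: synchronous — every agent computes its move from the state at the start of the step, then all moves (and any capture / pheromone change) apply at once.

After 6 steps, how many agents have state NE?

t=1: a0@(0,0):SE a1@(3,3):NE a2@(2,3):W a3@(2,1):NE a4@(3,2):NE a5@(1,2):NW a6@(0,5):NE
t=2: a0@(1,1):SE a1@(2,4):NE a2@(1,4):NE a3@(1,2):NE a4@(2,3):NE a5@(0,1):NW a6@(3,0):NE
t=3: a0@(2,2):SE a1@(1,5):NE a2@(0,5):NE a3@(0,3):NE a4@(1,4):NE a5@(3,2):NE a6@(2,1):NE
t=4: a0@(1,3):NE a1@(0,0):NE a2@(3,0):NE a3@(3,4):NE a4@(0,5):NE a5@(2,3):NE a6@(1,2):NE
t=5: a0@(0,4):NE a1@(3,1):NE a2@(2,1):NE a3@(2,5):NE a4@(3,0):NE a5@(1,4):NE a6@(0,3):NE
t=6: a0@(3,5):NE a1@(2,2):NE a2@(1,2):NE a3@(1,0):NE a4@(2,1):NE a5@(0,5):NE a6@(3,4):NE

7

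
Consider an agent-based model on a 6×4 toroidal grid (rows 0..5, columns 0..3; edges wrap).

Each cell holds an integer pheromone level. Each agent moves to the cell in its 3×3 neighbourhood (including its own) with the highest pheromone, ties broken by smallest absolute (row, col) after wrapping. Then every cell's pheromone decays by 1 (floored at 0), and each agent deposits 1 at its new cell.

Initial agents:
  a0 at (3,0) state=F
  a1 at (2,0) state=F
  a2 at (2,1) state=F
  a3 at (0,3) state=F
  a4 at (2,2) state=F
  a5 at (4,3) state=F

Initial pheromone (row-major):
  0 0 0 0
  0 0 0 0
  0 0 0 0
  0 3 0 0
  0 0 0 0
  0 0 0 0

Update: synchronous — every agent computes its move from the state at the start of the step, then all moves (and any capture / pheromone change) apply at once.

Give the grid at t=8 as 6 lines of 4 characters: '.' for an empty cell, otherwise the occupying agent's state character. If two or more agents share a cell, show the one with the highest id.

F...
....
....
.F..
....
....

t=1: a0@(3,1) a1@(3,1) a2@(3,1) a3@(0,0) a4@(3,1) a5@(3,0) | pheromone: 1 0 0 0 / 0 0 0 0 / 0 0 0 0 / 1 6 0 0 / 0 0 0 0 / 0 0 0 0
t=2: a0@(3,1) a1@(3,1) a2@(3,1) a3@(0,0) a4@(3,1) a5@(3,1) | pheromone: 1 0 0 0 / 0 0 0 0 / 0 0 0 0 / 0 10 0 0 / 0 0 0 0 / 0 0 0 0
t=3: a0@(3,1) a1@(3,1) a2@(3,1) a3@(0,0) a4@(3,1) a5@(3,1) | pheromone: 1 0 0 0 / 0 0 0 0 / 0 0 0 0 / 0 14 0 0 / 0 0 0 0 / 0 0 0 0
t=4: a0@(3,1) a1@(3,1) a2@(3,1) a3@(0,0) a4@(3,1) a5@(3,1) | pheromone: 1 0 0 0 / 0 0 0 0 / 0 0 0 0 / 0 18 0 0 / 0 0 0 0 / 0 0 0 0
t=5: a0@(3,1) a1@(3,1) a2@(3,1) a3@(0,0) a4@(3,1) a5@(3,1) | pheromone: 1 0 0 0 / 0 0 0 0 / 0 0 0 0 / 0 22 0 0 / 0 0 0 0 / 0 0 0 0
t=6: a0@(3,1) a1@(3,1) a2@(3,1) a3@(0,0) a4@(3,1) a5@(3,1) | pheromone: 1 0 0 0 / 0 0 0 0 / 0 0 0 0 / 0 26 0 0 / 0 0 0 0 / 0 0 0 0
t=7: a0@(3,1) a1@(3,1) a2@(3,1) a3@(0,0) a4@(3,1) a5@(3,1) | pheromone: 1 0 0 0 / 0 0 0 0 / 0 0 0 0 / 0 30 0 0 / 0 0 0 0 / 0 0 0 0
t=8: a0@(3,1) a1@(3,1) a2@(3,1) a3@(0,0) a4@(3,1) a5@(3,1) | pheromone: 1 0 0 0 / 0 0 0 0 / 0 0 0 0 / 0 34 0 0 / 0 0 0 0 / 0 0 0 0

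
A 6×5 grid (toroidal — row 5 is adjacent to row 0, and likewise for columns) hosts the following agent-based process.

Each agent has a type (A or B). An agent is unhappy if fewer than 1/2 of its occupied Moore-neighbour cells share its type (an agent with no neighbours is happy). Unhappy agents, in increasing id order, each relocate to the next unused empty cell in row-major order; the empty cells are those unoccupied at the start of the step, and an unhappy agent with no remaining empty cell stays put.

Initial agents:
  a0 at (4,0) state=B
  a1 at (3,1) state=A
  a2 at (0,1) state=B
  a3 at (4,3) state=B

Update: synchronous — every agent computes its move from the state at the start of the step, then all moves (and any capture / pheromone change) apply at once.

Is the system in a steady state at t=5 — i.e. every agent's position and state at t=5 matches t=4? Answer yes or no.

yes

t=1: a0@(0,0):B a1@(0,2):A a2@(0,1):B a3@(4,3):B
t=2: a0@(0,0):B a1@(0,3):A a2@(0,1):B a3@(4,3):B
t=3: (unchanged — steady state)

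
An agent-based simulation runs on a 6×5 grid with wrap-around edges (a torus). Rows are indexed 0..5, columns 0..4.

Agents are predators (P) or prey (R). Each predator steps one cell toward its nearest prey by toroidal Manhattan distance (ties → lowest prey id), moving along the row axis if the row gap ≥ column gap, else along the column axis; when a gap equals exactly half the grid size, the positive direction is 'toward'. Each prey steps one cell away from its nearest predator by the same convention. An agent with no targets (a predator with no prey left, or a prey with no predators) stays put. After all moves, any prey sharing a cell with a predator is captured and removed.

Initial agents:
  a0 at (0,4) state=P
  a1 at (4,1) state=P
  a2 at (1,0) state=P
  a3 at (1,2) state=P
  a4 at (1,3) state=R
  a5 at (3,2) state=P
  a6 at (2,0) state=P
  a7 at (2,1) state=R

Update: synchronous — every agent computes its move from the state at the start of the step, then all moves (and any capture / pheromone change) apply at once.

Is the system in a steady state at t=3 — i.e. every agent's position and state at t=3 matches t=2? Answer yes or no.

yes

t=1: a0@(1,4):P a1@(3,1):P a2@(1,4):P a3@(1,3):P a5@(2,2):P a6@(2,1):P
t=2: (unchanged — steady state)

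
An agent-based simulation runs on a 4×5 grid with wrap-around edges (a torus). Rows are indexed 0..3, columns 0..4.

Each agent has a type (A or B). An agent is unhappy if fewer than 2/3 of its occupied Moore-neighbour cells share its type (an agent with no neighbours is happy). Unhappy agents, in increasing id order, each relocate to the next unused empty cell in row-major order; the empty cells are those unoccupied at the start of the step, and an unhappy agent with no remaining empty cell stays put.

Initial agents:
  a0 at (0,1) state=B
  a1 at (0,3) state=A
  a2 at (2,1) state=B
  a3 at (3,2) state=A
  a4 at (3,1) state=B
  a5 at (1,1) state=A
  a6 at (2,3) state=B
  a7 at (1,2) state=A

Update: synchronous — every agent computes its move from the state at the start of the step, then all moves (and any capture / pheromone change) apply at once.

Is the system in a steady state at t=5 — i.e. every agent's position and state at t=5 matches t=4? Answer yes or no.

t=1: a0@(0,0):B a1@(0,3):A a2@(0,2):B a3@(0,4):A a4@(3,1):B a5@(1,0):A a6@(1,3):B a7@(1,4):A
t=2: a0@(0,1):B a1@(1,1):A a2@(0,2):B a3@(1,2):A a4@(3,1):B a5@(1,0):A a6@(2,0):B a7@(2,1):A
t=3: a0@(0,0):B a1@(0,3):A a2@(0,4):B a3@(1,3):A a4@(3,1):B a5@(1,4):A a6@(2,2):B a7@(2,3):A
t=4: a0@(0,0):B a1@(0,3):A a2@(0,1):B a3@(0,2):A a4@(3,1):B a5@(1,0):A a6@(1,1):B a7@(2,3):A
t=5: a0@(0,0):B a1@(0,3):A a2@(0,4):B a3@(1,2):A a4@(3,1):B a5@(1,3):A a6@(1,4):B a7@(2,3):A

no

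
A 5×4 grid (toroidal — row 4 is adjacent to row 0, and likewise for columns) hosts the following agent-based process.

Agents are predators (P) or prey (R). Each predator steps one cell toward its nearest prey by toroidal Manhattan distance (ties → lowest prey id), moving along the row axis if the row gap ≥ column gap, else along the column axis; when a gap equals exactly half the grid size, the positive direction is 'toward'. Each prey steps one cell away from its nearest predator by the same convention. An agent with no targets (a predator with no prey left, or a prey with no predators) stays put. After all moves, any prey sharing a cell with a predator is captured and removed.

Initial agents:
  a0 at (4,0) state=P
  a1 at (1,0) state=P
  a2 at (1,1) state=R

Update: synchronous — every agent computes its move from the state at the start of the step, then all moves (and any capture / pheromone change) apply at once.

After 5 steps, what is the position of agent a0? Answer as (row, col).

t=1: a0@(0,0):P a1@(1,1):P a2@(1,2):R
t=2: a0@(0,1):P a1@(1,2):P a2@(1,3):R
t=3: a0@(0,2):P a1@(1,3):P a2@(1,0):R
t=4: a0@(0,3):P a1@(1,0):P a2@(1,1):R
t=5: a0@(0,0):P a1@(1,1):P a2@(1,2):R

(0, 0)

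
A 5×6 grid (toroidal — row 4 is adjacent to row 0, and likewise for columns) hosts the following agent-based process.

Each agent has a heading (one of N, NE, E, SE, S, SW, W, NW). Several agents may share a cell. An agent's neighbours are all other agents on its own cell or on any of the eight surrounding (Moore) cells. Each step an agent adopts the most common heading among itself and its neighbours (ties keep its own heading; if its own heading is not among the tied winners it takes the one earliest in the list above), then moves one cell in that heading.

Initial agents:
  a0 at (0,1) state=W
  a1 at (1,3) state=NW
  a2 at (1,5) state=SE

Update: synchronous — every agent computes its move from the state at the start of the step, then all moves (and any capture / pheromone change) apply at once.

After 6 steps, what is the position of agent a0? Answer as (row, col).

t=1: a0@(0,0):W a1@(0,2):NW a2@(2,0):SE
t=2: a0@(0,5):W a1@(4,1):NW a2@(3,1):SE
t=3: a0@(0,4):W a1@(3,0):NW a2@(4,2):SE
t=4: a0@(0,3):W a1@(2,5):NW a2@(0,3):SE
t=5: a0@(0,2):W a1@(1,4):NW a2@(1,4):SE
t=6: a0@(0,1):W a1@(0,3):NW a2@(2,5):SE

(0, 1)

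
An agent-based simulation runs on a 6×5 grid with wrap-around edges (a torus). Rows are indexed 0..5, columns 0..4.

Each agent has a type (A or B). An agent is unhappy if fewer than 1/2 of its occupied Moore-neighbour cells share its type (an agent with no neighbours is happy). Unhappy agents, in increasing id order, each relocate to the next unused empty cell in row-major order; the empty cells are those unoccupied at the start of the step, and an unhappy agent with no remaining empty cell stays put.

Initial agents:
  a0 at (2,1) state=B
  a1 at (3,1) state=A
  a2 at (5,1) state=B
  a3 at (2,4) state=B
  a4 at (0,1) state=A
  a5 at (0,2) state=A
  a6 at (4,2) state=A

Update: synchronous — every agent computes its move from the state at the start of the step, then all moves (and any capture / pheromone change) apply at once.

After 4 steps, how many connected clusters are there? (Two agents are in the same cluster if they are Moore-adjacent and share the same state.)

3

t=1: a0@(0,0):B a1@(3,1):A a2@(0,3):B a3@(2,4):B a4@(0,1):A a5@(0,2):A a6@(4,2):A
t=2: a0@(0,4):B a1@(3,1):A a2@(1,0):B a3@(2,4):B a4@(0,1):A a5@(0,2):A a6@(4,2):A
t=3: (unchanged — steady state)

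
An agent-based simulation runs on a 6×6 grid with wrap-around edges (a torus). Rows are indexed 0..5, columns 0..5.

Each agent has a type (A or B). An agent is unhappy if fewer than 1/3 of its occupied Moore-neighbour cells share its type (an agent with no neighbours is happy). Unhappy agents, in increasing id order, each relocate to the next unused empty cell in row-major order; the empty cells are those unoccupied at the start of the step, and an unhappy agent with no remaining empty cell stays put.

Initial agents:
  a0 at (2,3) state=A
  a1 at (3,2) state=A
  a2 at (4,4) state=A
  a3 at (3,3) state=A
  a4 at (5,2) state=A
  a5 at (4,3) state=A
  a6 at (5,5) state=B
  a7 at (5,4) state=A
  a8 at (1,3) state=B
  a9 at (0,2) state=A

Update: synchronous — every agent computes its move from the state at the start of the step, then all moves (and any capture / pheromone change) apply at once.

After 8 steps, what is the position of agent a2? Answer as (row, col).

t=1: a0@(2,3):A a1@(3,2):A a2@(4,4):A a3@(3,3):A a4@(5,2):A a5@(4,3):A a6@(0,0):B a7@(5,4):A a8@(0,1):B a9@(0,2):A
t=2: (unchanged — steady state)

(4, 4)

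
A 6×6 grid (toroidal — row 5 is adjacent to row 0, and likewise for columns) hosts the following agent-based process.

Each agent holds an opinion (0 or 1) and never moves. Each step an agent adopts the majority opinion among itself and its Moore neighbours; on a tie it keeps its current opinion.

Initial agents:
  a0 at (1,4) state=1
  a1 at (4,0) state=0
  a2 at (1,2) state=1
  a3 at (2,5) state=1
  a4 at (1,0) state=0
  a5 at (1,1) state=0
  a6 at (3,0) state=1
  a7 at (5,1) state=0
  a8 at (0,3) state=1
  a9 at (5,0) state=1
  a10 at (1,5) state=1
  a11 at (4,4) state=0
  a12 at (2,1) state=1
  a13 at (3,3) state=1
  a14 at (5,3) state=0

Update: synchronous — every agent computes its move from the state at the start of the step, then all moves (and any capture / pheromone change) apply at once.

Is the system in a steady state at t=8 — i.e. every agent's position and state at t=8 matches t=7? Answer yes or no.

t=1: a0@(1,4):1 a1@(4,0):0 a2@(1,2):1 a3@(2,5):1 a4@(1,0):1 a5@(1,1):0 a6@(3,0):1 a7@(5,1):0 a8@(0,3):1 a9@(5,0):0 a10@(1,5):1 a11@(4,4):0 a12@(2,1):1 a13@(3,3):1 a14@(5,3):0
t=2: a0@(1,4):1 a1@(4,0):0 a2@(1,2):1 a3@(2,5):1 a4@(1,0):1 a5@(1,1):1 a6@(3,0):1 a7@(5,1):0 a8@(0,3):1 a9@(5,0):0 a10@(1,5):1 a11@(4,4):0 a12@(2,1):1 a13@(3,3):1 a14@(5,3):0
t=3: (unchanged — steady state)

yes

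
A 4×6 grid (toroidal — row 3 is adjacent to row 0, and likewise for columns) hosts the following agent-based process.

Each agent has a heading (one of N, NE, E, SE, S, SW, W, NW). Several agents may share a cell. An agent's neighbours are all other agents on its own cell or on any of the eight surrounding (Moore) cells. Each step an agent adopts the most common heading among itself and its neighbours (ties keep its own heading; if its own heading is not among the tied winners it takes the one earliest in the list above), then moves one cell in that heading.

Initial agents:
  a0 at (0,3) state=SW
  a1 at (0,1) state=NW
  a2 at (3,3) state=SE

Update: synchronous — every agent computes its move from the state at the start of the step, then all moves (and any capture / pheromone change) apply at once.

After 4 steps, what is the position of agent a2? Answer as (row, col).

t=1: a0@(1,2):SW a1@(3,0):NW a2@(0,4):SE
t=2: a0@(2,1):SW a1@(2,5):NW a2@(1,5):SE
t=3: a0@(3,0):SW a1@(1,4):NW a2@(2,0):SE
t=4: a0@(0,5):SW a1@(0,3):NW a2@(3,1):SE

(3, 1)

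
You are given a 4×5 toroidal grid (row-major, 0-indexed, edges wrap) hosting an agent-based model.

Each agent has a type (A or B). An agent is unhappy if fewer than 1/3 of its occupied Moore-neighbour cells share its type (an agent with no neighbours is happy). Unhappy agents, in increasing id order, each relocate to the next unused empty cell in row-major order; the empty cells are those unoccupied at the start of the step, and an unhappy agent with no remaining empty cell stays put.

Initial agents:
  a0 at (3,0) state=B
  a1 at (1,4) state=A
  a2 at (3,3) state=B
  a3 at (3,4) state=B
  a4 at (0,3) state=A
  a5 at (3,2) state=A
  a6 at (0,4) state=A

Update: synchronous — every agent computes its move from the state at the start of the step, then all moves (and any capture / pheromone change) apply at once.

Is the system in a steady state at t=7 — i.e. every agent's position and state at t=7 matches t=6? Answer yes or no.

yes

t=1: a0@(3,0):B a1@(1,4):A a2@(0,0):B a3@(3,4):B a4@(0,3):A a5@(3,2):A a6@(0,4):A
t=2: (unchanged — steady state)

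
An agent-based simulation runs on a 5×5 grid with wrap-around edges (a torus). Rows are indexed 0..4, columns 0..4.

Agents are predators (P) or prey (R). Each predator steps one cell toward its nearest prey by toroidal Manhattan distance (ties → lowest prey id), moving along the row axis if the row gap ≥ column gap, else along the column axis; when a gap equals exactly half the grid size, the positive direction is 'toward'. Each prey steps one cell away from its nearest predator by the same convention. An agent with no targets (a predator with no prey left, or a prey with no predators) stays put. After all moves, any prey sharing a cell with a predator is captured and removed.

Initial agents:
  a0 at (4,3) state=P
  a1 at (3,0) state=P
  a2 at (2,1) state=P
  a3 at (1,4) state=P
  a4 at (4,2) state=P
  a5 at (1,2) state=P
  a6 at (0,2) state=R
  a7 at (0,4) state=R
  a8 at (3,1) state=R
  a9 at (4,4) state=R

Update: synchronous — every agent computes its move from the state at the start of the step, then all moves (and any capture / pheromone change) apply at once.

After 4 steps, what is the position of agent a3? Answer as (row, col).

t=1: a0@(4,4):P a1@(3,1):P a2@(3,1):P a3@(0,4):P a4@(0,2):P a5@(0,2):P a6@(1,2):R a8@(3,2):R a9@(4,0):R
t=2: a0@(4,0):P a1@(3,2):P a2@(3,2):P a3@(4,4):P a4@(1,2):P a5@(1,2):P a6@(2,2):R a8@(3,3):R a9@(4,1):R
t=3: a0@(4,1):P a1@(2,2):P a2@(2,2):P a3@(3,4):P a4@(2,2):P a5@(2,2):P a6@(1,2):R a9@(4,2):R
t=4: a0@(4,2):P a1@(1,2):P a2@(1,2):P a3@(3,3):P a4@(1,2):P a5@(1,2):P a6@(0,2):R a9@(4,3):R

(3, 3)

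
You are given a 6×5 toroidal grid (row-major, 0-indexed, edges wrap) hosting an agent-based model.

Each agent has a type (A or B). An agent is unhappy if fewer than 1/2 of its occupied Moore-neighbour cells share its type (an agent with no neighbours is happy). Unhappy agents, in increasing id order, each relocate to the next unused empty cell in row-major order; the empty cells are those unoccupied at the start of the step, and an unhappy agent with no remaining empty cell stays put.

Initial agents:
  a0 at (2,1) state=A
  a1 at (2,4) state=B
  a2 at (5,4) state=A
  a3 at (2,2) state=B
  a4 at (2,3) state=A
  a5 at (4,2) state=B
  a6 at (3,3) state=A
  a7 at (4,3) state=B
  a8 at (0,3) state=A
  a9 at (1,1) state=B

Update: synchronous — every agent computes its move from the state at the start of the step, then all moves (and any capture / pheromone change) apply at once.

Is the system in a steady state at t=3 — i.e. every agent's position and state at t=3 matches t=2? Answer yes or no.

yes

t=1: a0@(0,0):A a1@(0,1):B a2@(5,4):A a3@(0,2):B a4@(0,4):A a5@(4,2):B a6@(1,0):A a7@(1,2):B a8@(0,3):A a9@(1,1):B
t=2: (unchanged — steady state)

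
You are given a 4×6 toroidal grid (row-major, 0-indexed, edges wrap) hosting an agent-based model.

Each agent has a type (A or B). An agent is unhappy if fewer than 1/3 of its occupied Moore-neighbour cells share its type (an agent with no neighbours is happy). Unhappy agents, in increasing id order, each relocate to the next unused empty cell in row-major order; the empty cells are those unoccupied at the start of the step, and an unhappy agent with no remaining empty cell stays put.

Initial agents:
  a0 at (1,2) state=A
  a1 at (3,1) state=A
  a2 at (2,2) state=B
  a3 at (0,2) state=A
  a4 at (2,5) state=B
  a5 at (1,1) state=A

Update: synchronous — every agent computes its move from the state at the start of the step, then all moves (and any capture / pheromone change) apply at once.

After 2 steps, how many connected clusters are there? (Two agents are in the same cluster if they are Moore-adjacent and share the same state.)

3

t=1: a0@(1,2):A a1@(3,1):A a2@(0,0):B a3@(0,2):A a4@(2,5):B a5@(1,1):A
t=2: a0@(1,2):A a1@(3,1):A a2@(0,1):B a3@(0,2):A a4@(2,5):B a5@(1,1):A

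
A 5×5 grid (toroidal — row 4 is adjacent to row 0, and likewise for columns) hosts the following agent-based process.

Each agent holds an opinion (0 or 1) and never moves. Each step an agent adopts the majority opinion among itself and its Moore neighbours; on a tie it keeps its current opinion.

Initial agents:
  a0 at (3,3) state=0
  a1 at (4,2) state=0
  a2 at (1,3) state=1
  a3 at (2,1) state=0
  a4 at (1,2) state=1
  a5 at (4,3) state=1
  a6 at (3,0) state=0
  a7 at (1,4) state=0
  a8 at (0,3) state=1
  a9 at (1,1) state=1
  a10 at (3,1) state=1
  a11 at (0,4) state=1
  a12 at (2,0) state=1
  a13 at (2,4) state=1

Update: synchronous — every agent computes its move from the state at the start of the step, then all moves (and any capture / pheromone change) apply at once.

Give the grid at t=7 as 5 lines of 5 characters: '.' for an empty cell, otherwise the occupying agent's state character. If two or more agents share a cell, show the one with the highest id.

...11
.1111
11..1
11.1.
..11.

t=1: a0@(3,3):0 a1@(4,2):1 a2@(1,3):1 a3@(2,1):1 a4@(1,2):1 a5@(4,3):1 a6@(3,0):1 a7@(1,4):1 a8@(0,3):1 a9@(1,1):1 a10@(3,1):0 a11@(0,4):1 a12@(2,0):1 a13@(2,4):1
t=2: a0@(3,3):1 a1@(4,2):1 a2@(1,3):1 a3@(2,1):1 a4@(1,2):1 a5@(4,3):1 a6@(3,0):1 a7@(1,4):1 a8@(0,3):1 a9@(1,1):1 a10@(3,1):1 a11@(0,4):1 a12@(2,0):1 a13@(2,4):1
t=3: (unchanged — steady state)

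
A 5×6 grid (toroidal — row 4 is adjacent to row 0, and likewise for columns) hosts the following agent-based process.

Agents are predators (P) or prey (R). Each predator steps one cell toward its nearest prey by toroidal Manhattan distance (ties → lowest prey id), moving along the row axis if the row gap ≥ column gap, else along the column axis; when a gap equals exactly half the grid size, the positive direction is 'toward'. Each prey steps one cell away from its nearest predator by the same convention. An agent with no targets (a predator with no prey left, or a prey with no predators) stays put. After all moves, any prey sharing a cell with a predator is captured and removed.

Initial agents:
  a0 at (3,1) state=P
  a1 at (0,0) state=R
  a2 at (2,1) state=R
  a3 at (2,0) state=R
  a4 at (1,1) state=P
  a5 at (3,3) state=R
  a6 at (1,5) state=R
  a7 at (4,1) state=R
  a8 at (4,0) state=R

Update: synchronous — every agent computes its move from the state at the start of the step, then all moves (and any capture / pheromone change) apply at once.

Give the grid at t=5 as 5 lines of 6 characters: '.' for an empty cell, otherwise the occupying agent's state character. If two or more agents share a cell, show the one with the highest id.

......
RR....
RR.R..
.P....
...R..

t=1: a0@(2,1):P a1@(4,0):R a2@(1,1):R a3@(1,0):R a4@(2,1):P a5@(3,4):R a6@(1,4):R a7@(0,1):R a8@(0,0):R
t=2: a0@(1,1):P a1@(0,0):R a2@(0,1):R a3@(0,0):R a4@(1,1):P a5@(3,3):R a6@(1,3):R a7@(4,1):R a8@(4,0):R
t=3: a0@(0,1):P a1@(4,0):R a2@(4,1):R a3@(4,0):R a4@(0,1):P a5@(4,3):R a6@(1,4):R a7@(3,1):R a8@(3,0):R
t=4: a0@(4,1):P a1@(3,0):R a2@(3,1):R a3@(3,0):R a4@(4,1):P a5@(4,4):R a6@(1,3):R a7@(2,1):R a8@(2,0):R
t=5: a0@(3,1):P a1@(2,0):R a2@(2,1):R a3@(2,0):R a4@(3,1):P a5@(4,3):R a6@(2,3):R a7@(1,1):R a8@(1,0):R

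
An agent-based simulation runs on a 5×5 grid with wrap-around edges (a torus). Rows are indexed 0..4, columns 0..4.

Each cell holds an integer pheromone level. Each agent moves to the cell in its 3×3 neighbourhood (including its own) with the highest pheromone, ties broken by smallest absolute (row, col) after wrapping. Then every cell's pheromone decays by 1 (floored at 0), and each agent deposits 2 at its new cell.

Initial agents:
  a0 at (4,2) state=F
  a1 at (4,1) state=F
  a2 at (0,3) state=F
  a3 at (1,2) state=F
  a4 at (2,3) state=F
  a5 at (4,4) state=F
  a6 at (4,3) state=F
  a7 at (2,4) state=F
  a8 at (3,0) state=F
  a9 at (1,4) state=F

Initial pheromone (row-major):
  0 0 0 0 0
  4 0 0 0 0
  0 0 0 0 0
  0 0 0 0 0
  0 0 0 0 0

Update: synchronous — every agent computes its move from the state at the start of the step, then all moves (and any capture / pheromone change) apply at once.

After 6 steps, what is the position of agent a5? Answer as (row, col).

(1, 0)

t=1: a0@(0,1) a1@(0,0) a2@(0,2) a3@(0,1) a4@(1,2) a5@(0,0) a6@(0,2) a7@(1,0) a8@(2,0) a9@(1,0) | pheromone: 4 4 4 0 0 / 7 0 2 0 0 / 2 0 0 0 0 / 0 0 0 0 0 / 0 0 0 0 0
t=2: a0@(1,0) a1@(1,0) a2@(0,1) a3@(1,0) a4@(0,1) a5@(1,0) a6@(0,1) a7@(1,0) a8@(1,0) a9@(1,0) | pheromone: 3 9 3 0 0 / 20 0 1 0 0 / 1 0 0 0 0 / 0 0 0 0 0 / 0 0 0 0 0
t=3: a0@(1,0) a1@(1,0) a2@(1,0) a3@(1,0) a4@(1,0) a5@(1,0) a6@(1,0) a7@(1,0) a8@(1,0) a9@(1,0) | pheromone: 2 8 2 0 0 / 39 0 0 0 0 / 0 0 0 0 0 / 0 0 0 0 0 / 0 0 0 0 0
t=4: a0@(1,0) a1@(1,0) a2@(1,0) a3@(1,0) a4@(1,0) a5@(1,0) a6@(1,0) a7@(1,0) a8@(1,0) a9@(1,0) | pheromone: 1 7 1 0 0 / 58 0 0 0 0 / 0 0 0 0 0 / 0 0 0 0 0 / 0 0 0 0 0
t=5: a0@(1,0) a1@(1,0) a2@(1,0) a3@(1,0) a4@(1,0) a5@(1,0) a6@(1,0) a7@(1,0) a8@(1,0) a9@(1,0) | pheromone: 0 6 0 0 0 / 77 0 0 0 0 / 0 0 0 0 0 / 0 0 0 0 0 / 0 0 0 0 0
t=6: a0@(1,0) a1@(1,0) a2@(1,0) a3@(1,0) a4@(1,0) a5@(1,0) a6@(1,0) a7@(1,0) a8@(1,0) a9@(1,0) | pheromone: 0 5 0 0 0 / 96 0 0 0 0 / 0 0 0 0 0 / 0 0 0 0 0 / 0 0 0 0 0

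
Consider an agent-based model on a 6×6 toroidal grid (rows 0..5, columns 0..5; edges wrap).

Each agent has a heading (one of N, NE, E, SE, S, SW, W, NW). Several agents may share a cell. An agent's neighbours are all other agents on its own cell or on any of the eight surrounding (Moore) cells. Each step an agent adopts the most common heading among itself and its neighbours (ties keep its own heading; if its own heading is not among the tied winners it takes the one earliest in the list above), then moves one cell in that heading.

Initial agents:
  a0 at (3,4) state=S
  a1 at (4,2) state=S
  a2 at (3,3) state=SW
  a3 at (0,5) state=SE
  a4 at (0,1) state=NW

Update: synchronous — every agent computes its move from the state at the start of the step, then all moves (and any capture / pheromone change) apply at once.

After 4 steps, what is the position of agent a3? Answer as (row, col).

t=1: a0@(4,4):S a1@(5,2):S a2@(4,3):S a3@(1,0):SE a4@(5,0):NW
t=2: a0@(5,4):S a1@(0,2):S a2@(5,3):S a3@(2,1):SE a4@(4,5):NW
t=3: a0@(0,4):S a1@(1,2):S a2@(0,3):S a3@(3,2):SE a4@(3,4):NW
t=4: a0@(1,4):S a1@(2,2):S a2@(1,3):S a3@(4,3):SE a4@(2,3):NW

(4, 3)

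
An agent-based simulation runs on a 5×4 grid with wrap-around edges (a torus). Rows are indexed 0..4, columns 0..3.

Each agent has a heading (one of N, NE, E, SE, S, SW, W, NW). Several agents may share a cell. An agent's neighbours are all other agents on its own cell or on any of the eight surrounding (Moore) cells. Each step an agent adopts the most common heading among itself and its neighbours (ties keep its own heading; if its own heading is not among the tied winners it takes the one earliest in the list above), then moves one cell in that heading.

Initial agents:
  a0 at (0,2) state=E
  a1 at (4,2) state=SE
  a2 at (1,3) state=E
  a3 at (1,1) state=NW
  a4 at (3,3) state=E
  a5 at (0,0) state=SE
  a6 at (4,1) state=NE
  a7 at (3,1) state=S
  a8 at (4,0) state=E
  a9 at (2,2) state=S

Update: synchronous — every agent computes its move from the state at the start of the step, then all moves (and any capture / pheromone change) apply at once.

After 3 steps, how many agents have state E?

10

t=1: a0@(0,3):E a1@(4,3):E a2@(1,0):E a3@(0,0):NW a4@(3,0):E a5@(0,1):E a6@(4,2):E a7@(4,1):S a8@(4,1):E a9@(3,2):S
t=2: a0@(0,0):E a1@(4,0):E a2@(1,1):E a3@(0,1):E a4@(3,1):E a5@(0,2):E a6@(4,3):E a7@(4,2):E a8@(4,2):E a9@(3,3):E
t=3: a0@(0,1):E a1@(4,1):E a2@(1,2):E a3@(0,2):E a4@(3,2):E a5@(0,3):E a6@(4,0):E a7@(4,3):E a8@(4,3):E a9@(3,0):E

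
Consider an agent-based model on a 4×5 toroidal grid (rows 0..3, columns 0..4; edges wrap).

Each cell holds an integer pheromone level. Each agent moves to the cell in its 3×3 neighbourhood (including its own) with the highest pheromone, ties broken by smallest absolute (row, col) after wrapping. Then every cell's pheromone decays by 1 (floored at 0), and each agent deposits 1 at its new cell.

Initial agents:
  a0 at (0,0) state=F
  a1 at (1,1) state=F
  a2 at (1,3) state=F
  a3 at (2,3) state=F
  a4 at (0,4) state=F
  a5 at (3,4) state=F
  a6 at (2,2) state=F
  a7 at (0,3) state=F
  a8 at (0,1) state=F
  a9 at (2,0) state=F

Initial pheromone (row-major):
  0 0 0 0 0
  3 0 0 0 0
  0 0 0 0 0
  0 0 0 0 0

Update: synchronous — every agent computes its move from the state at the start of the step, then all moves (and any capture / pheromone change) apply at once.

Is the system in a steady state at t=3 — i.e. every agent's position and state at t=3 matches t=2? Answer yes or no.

t=1: a0@(1,0) a1@(1,0) a2@(0,2) a3@(1,2) a4@(1,0) a5@(0,0) a6@(1,1) a7@(0,2) a8@(1,0) a9@(1,0) | pheromone: 1 0 2 0 0 / 7 1 1 0 0 / 0 0 0 0 0 / 0 0 0 0 0
t=2: a0@(1,0) a1@(1,0) a2@(0,2) a3@(0,2) a4@(1,0) a5@(1,0) a6@(1,0) a7@(0,2) a8@(1,0) a9@(1,0) | pheromone: 0 0 4 0 0 / 13 0 0 0 0 / 0 0 0 0 0 / 0 0 0 0 0
t=3: a0@(1,0) a1@(1,0) a2@(0,2) a3@(0,2) a4@(1,0) a5@(1,0) a6@(1,0) a7@(0,2) a8@(1,0) a9@(1,0) | pheromone: 0 0 6 0 0 / 19 0 0 0 0 / 0 0 0 0 0 / 0 0 0 0 0

yes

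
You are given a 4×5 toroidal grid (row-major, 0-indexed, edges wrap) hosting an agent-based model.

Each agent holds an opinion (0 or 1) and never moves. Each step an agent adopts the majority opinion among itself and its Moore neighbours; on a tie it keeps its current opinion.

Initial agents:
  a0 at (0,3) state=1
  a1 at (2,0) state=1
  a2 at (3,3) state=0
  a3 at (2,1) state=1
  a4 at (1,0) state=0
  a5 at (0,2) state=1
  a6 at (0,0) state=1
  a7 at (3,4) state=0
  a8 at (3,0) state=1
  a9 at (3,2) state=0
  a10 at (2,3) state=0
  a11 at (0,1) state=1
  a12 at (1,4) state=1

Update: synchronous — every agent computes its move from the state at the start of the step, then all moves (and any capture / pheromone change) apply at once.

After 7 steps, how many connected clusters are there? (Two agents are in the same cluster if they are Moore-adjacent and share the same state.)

t=1: a0@(0,3):1 a1@(2,0):1 a2@(3,3):0 a3@(2,1):1 a4@(1,0):1 a5@(0,2):1 a6@(0,0):1 a7@(3,4):1 a8@(3,0):1 a9@(3,2):1 a10@(2,3):0 a11@(0,1):1 a12@(1,4):1
t=2: a0@(0,3):1 a1@(2,0):1 a2@(3,3):1 a3@(2,1):1 a4@(1,0):1 a5@(0,2):1 a6@(0,0):1 a7@(3,4):1 a8@(3,0):1 a9@(3,2):1 a10@(2,3):1 a11@(0,1):1 a12@(1,4):1
t=3: (unchanged — steady state)

1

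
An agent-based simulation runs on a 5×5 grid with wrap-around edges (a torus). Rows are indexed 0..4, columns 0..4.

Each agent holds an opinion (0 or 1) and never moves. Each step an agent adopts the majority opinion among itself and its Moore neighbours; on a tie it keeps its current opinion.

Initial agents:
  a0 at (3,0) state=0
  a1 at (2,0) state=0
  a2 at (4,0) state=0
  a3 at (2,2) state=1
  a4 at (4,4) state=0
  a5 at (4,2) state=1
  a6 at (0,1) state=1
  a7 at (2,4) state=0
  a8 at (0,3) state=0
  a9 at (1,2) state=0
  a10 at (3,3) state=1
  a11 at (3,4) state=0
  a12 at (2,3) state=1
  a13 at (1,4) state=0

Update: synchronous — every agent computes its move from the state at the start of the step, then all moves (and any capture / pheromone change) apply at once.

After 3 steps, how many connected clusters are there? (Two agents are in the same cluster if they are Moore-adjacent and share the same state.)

2

t=1: a0@(3,0):0 a1@(2,0):0 a2@(4,0):0 a3@(2,2):1 a4@(4,4):0 a5@(4,2):1 a6@(0,1):1 a7@(2,4):0 a8@(0,3):0 a9@(1,2):1 a10@(3,3):1 a11@(3,4):0 a12@(2,3):0 a13@(1,4):0
t=2: a0@(3,0):0 a1@(2,0):0 a2@(4,0):0 a3@(2,2):1 a4@(4,4):0 a5@(4,2):1 a6@(0,1):1 a7@(2,4):0 a8@(0,3):0 a9@(1,2):1 a10@(3,3):0 a11@(3,4):0 a12@(2,3):0 a13@(1,4):0
t=3: (unchanged — steady state)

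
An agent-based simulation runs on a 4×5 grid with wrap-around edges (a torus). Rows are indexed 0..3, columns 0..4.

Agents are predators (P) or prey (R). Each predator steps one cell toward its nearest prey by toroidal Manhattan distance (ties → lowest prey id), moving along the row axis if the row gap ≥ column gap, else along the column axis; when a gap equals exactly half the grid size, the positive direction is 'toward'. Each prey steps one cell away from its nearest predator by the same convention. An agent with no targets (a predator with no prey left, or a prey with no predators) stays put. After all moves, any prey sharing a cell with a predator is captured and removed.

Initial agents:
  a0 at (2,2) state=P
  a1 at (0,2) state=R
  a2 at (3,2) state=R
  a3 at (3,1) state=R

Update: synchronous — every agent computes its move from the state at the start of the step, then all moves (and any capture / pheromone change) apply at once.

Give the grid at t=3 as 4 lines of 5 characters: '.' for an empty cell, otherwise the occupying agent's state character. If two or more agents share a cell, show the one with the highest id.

t=1: a0@(3,2):P a2@(0,2):R a3@(0,1):R
t=2: a0@(0,2):P a2@(1,2):R a3@(1,1):R
t=3: a0@(1,2):P a2@(2,2):R a3@(2,1):R

.....
..P..
.RR..
.....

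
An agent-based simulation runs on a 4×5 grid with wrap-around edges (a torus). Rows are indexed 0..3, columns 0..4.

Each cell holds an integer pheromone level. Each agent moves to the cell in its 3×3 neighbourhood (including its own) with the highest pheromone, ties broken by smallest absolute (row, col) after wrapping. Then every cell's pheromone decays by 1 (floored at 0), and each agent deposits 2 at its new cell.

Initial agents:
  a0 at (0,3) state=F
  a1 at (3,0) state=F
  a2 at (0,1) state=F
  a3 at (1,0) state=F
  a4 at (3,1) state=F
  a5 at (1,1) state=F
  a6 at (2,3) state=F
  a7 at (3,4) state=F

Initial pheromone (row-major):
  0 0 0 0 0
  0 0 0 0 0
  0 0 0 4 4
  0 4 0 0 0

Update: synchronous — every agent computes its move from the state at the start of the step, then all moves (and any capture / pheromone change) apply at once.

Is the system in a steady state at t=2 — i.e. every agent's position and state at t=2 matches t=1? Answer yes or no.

t=1: a0@(0,2) a1@(2,4) a2@(3,1) a3@(2,4) a4@(3,1) a5@(0,0) a6@(2,3) a7@(2,3) | pheromone: 2 0 2 0 0 / 0 0 0 0 0 / 0 0 0 7 7 / 0 7 0 0 0
t=2: a0@(3,1) a1@(2,3) a2@(3,1) a3@(2,3) a4@(3,1) a5@(3,1) a6@(2,3) a7@(2,3) | pheromone: 1 0 1 0 0 / 0 0 0 0 0 / 0 0 0 14 6 / 0 14 0 0 0

no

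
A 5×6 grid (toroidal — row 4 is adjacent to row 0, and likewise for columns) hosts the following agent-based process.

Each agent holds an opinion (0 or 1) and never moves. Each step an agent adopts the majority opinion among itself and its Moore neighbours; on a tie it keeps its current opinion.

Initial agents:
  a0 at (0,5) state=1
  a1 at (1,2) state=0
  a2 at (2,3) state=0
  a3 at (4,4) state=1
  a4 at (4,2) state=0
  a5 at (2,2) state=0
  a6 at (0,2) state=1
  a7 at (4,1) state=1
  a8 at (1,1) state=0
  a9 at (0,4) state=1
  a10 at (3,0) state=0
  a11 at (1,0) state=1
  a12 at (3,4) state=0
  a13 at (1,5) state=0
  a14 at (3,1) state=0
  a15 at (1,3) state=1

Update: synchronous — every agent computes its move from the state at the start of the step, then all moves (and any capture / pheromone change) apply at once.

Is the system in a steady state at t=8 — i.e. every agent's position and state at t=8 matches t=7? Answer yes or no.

yes

t=1: a0@(0,5):1 a1@(1,2):0 a2@(2,3):0 a3@(4,4):1 a4@(4,2):0 a5@(2,2):0 a6@(0,2):1 a7@(4,1):0 a8@(1,1):0 a9@(0,4):1 a10@(3,0):0 a11@(1,0):1 a12@(3,4):0 a13@(1,5):1 a14@(3,1):0 a15@(1,3):1
t=2: a0@(0,5):1 a1@(1,2):0 a2@(2,3):0 a3@(4,4):1 a4@(4,2):0 a5@(2,2):0 a6@(0,2):0 a7@(4,1):0 a8@(1,1):0 a9@(0,4):1 a10@(3,0):0 a11@(1,0):1 a12@(3,4):0 a13@(1,5):1 a14@(3,1):0 a15@(1,3):1
t=3: a0@(0,5):1 a1@(1,2):0 a2@(2,3):0 a3@(4,4):1 a4@(4,2):0 a5@(2,2):0 a6@(0,2):0 a7@(4,1):0 a8@(1,1):0 a9@(0,4):1 a10@(3,0):0 a11@(1,0):1 a12@(3,4):0 a13@(1,5):1 a14@(3,1):0 a15@(1,3):0
t=4: (unchanged — steady state)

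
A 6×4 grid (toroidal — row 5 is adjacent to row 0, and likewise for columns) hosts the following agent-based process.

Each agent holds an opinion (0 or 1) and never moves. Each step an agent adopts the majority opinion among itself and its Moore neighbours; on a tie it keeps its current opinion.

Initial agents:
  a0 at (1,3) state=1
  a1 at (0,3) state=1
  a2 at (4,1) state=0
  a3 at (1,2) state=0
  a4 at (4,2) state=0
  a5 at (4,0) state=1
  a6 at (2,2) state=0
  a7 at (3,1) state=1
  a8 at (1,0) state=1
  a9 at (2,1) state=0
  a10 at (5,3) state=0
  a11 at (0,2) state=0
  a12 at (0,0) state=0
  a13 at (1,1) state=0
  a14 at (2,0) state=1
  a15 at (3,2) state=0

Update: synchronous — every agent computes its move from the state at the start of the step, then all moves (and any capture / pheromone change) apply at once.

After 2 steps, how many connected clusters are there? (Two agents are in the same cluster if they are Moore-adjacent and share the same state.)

t=1: a0@(1,3):1 a1@(0,3):0 a2@(4,1):0 a3@(1,2):0 a4@(4,2):0 a5@(4,0):1 a6@(2,2):0 a7@(3,1):0 a8@(1,0):1 a9@(2,1):0 a10@(5,3):0 a11@(0,2):0 a12@(0,0):0 a13@(1,1):0 a14@(2,0):1 a15@(3,2):0
t=2: a0@(1,3):0 a1@(0,3):0 a2@(4,1):0 a3@(1,2):0 a4@(4,2):0 a5@(4,0):0 a6@(2,2):0 a7@(3,1):0 a8@(1,0):0 a9@(2,1):0 a10@(5,3):0 a11@(0,2):0 a12@(0,0):0 a13@(1,1):0 a14@(2,0):1 a15@(3,2):0

2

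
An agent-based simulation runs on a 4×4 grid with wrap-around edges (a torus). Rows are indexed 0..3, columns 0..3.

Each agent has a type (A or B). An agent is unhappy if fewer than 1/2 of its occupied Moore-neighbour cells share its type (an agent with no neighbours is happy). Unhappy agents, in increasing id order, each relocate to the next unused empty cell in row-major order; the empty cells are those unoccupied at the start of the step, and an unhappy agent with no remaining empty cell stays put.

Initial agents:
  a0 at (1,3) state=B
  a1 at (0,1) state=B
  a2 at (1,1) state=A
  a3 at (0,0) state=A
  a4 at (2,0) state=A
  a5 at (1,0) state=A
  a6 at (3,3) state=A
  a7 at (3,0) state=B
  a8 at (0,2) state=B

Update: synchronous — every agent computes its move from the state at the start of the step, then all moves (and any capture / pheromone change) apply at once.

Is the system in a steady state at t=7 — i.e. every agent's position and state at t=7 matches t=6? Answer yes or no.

t=1: a0@(0,3):B a1@(1,2):B a2@(1,1):A a3@(0,0):A a4@(2,0):A a5@(1,0):A a6@(3,3):A a7@(2,1):B a8@(0,2):B
t=2: a0@(0,1):B a1@(1,2):B a2@(1,1):A a3@(0,0):A a4@(2,0):A a5@(1,0):A a6@(3,3):A a7@(1,3):B a8@(0,2):B
t=3: a0@(0,3):B a1@(1,2):B a2@(1,1):A a3@(0,0):A a4@(2,0):A a5@(1,0):A a6@(3,3):A a7@(2,1):B a8@(0,2):B
t=4: a0@(0,1):B a1@(1,2):B a2@(1,1):A a3@(0,0):A a4@(2,0):A a5@(1,0):A a6@(3,3):A a7@(1,3):B a8@(0,2):B
t=5: a0@(0,3):B a1@(1,2):B a2@(1,1):A a3@(0,0):A a4@(2,0):A a5@(1,0):A a6@(3,3):A a7@(2,1):B a8@(0,2):B
t=6: a0@(0,1):B a1@(1,2):B a2@(1,1):A a3@(0,0):A a4@(2,0):A a5@(1,0):A a6@(3,3):A a7@(1,3):B a8@(0,2):B
t=7: a0@(0,3):B a1@(1,2):B a2@(1,1):A a3@(0,0):A a4@(2,0):A a5@(1,0):A a6@(3,3):A a7@(2,1):B a8@(0,2):B

no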